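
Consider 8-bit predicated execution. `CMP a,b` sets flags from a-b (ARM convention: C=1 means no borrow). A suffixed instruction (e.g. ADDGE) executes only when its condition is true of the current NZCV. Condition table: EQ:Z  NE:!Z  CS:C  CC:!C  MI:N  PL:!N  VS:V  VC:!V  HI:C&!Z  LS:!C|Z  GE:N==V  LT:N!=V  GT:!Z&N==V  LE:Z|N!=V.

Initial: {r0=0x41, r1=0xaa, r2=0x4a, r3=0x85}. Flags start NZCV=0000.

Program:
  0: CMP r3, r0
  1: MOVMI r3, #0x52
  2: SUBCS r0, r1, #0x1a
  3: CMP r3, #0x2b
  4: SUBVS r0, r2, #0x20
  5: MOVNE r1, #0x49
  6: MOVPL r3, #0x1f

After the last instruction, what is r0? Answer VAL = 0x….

VAL = 0x2a

0: ✓ CMP  NZCV=0011
1: · MOVMI
2: ✓ SUBCS  r0←0x90
3: ✓ CMP  NZCV=0011
4: ✓ SUBVS  r0←0x2a
5: ✓ MOVNE  r1←0x49
6: ✓ MOVPL  r3←0x1f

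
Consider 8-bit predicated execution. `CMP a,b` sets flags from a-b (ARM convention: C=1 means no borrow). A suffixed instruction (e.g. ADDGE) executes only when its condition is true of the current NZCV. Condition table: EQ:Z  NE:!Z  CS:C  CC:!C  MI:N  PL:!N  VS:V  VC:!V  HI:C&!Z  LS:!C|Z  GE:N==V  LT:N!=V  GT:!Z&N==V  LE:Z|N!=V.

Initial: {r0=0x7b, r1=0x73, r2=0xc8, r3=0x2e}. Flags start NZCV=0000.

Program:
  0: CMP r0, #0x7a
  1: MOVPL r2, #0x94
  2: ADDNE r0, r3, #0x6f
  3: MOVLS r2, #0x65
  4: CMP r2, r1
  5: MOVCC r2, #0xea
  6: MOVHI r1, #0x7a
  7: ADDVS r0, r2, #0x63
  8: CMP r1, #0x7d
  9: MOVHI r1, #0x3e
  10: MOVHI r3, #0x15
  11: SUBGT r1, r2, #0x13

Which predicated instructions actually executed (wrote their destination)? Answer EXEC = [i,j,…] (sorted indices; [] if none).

[0] flags=0010 → (cmp)
[1] flags=0010 PL?T → r2=0x94
[2] flags=0010 NE?T → r0=0x9d
[3] flags=0010 LS?F → skip
[4] flags=0011 → (cmp)
[5] flags=0011 CC?F → skip
[6] flags=0011 HI?T → r1=0x7a
[7] flags=0011 VS?T → r0=0xf7
[8] flags=1000 → (cmp)
[9] flags=1000 HI?F → skip
[10] flags=1000 HI?F → skip
[11] flags=1000 GT?F → skip

EXEC = [1,2,6,7]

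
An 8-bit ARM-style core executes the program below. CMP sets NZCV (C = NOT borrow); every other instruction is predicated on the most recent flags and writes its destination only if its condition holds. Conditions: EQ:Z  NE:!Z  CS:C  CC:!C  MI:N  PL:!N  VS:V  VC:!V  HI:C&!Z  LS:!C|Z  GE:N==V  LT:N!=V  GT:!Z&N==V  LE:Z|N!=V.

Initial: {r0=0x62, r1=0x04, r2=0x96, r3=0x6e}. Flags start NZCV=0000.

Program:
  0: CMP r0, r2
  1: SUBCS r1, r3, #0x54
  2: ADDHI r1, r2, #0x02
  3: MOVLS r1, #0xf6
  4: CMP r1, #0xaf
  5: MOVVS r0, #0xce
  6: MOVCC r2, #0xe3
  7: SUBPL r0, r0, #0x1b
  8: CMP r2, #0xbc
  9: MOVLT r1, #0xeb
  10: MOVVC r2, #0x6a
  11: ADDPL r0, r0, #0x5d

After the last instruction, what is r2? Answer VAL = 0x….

[0] flags=1001 → (cmp)
[1] flags=1001 CS?F → skip
[2] flags=1001 HI?F → skip
[3] flags=1001 LS?T → r1=0xf6
[4] flags=0010 → (cmp)
[5] flags=0010 VS?F → skip
[6] flags=0010 CC?F → skip
[7] flags=0010 PL?T → r0=0x47
[8] flags=1000 → (cmp)
[9] flags=1000 LT?T → r1=0xeb
[10] flags=1000 VC?T → r2=0x6a
[11] flags=1000 PL?F → skip

VAL = 0x6a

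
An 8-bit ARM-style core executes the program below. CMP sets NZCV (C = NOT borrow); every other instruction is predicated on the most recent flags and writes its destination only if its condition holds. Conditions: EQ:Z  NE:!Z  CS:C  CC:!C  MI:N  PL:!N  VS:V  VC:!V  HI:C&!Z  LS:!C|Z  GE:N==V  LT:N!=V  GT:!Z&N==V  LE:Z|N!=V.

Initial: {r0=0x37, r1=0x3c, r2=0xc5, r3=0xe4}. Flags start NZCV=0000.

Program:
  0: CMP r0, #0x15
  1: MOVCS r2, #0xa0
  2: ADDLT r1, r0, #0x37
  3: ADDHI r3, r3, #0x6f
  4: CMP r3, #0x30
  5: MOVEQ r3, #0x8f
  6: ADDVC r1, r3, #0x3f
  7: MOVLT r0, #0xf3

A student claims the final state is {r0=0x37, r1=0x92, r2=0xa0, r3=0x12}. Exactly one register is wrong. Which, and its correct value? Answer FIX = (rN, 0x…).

FIX = (r3, 0x53)

0: ✓ CMP  NZCV=0010
1: ✓ MOVCS  r2←0xa0
2: · ADDLT
3: ✓ ADDHI  r3←0x53
4: ✓ CMP  NZCV=0010
5: · MOVEQ
6: ✓ ADDVC  r1←0x92
7: · MOVLT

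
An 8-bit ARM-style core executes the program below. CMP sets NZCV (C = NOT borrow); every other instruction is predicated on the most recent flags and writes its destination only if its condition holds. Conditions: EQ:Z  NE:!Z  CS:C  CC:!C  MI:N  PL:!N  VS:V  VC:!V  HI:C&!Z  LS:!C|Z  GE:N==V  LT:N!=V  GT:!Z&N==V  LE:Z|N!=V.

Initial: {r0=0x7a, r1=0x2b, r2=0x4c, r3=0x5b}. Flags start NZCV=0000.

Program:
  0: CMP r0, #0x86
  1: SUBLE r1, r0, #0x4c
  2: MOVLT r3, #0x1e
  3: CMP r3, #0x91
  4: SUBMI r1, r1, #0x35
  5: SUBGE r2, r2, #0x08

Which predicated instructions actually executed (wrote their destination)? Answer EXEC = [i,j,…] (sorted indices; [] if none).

EXEC = [4,5]

[0] flags=1001 → (cmp)
[1] flags=1001 LE?F → skip
[2] flags=1001 LT?F → skip
[3] flags=1001 → (cmp)
[4] flags=1001 MI?T → r1=0xf6
[5] flags=1001 GE?T → r2=0x44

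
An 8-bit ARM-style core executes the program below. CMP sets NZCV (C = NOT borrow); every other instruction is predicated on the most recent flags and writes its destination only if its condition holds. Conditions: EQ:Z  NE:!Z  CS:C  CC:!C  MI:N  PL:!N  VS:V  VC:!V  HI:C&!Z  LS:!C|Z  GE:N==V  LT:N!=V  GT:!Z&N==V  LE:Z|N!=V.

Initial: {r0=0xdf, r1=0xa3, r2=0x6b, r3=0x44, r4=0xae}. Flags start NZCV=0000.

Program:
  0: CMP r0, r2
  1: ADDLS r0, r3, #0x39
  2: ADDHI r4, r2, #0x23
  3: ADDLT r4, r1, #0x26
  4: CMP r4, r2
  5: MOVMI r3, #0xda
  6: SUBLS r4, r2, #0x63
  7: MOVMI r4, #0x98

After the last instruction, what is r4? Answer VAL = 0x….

[0] flags=0011 → (cmp)
[1] flags=0011 LS?F → skip
[2] flags=0011 HI?T → r4=0x8e
[3] flags=0011 LT?T → r4=0xc9
[4] flags=0011 → (cmp)
[5] flags=0011 MI?F → skip
[6] flags=0011 LS?F → skip
[7] flags=0011 MI?F → skip

VAL = 0xc9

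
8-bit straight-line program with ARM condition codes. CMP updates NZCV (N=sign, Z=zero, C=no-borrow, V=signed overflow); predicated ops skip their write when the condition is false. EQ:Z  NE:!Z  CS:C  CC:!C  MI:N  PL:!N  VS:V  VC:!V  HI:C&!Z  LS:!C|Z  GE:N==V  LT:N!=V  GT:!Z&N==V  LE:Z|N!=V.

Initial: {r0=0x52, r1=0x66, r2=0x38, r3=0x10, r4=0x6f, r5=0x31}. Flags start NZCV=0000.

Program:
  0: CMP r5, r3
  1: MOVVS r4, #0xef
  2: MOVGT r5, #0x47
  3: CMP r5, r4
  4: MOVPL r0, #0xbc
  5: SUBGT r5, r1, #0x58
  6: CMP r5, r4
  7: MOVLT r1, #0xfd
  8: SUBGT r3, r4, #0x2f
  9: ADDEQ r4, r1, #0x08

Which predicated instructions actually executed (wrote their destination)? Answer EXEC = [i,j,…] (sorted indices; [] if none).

EXEC = [2,7]

[0] flags=0010 → (cmp)
[1] flags=0010 VS?F → skip
[2] flags=0010 GT?T → r5=0x47
[3] flags=1000 → (cmp)
[4] flags=1000 PL?F → skip
[5] flags=1000 GT?F → skip
[6] flags=1000 → (cmp)
[7] flags=1000 LT?T → r1=0xfd
[8] flags=1000 GT?F → skip
[9] flags=1000 EQ?F → skip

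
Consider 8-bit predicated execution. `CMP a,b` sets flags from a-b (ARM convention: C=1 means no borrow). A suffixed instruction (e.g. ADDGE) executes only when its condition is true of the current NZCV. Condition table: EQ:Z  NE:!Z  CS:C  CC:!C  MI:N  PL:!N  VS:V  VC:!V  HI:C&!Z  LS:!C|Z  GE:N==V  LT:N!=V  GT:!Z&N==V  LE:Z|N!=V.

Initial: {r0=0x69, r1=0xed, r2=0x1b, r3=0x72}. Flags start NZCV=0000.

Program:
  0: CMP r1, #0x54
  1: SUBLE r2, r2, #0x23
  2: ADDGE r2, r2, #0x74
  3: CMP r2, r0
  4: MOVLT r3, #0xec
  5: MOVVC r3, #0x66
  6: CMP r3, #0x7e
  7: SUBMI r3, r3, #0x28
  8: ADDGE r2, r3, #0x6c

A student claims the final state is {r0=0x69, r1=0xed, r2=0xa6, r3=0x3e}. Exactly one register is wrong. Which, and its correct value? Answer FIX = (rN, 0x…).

FIX = (r2, 0xf8)

[0] flags=1010 → (cmp)
[1] flags=1010 LE?T → r2=0xf8
[2] flags=1010 GE?F → skip
[3] flags=1010 → (cmp)
[4] flags=1010 LT?T → r3=0xec
[5] flags=1010 VC?T → r3=0x66
[6] flags=1000 → (cmp)
[7] flags=1000 MI?T → r3=0x3e
[8] flags=1000 GE?F → skip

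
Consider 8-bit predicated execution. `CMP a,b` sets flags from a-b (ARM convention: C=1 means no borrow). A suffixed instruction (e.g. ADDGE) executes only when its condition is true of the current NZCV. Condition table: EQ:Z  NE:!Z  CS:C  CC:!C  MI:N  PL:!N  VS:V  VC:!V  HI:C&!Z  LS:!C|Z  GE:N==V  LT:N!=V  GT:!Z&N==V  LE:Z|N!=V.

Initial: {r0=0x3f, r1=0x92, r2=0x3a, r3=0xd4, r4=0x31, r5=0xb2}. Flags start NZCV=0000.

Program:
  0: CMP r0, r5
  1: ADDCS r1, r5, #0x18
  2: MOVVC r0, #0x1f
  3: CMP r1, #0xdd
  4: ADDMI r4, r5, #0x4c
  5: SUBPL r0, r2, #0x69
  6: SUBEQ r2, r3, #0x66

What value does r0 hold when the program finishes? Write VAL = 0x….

0: ✓ CMP  NZCV=1001
1: · ADDCS
2: · MOVVC
3: ✓ CMP  NZCV=1000
4: ✓ ADDMI  r4←0xfe
5: · SUBPL
6: · SUBEQ

VAL = 0x3f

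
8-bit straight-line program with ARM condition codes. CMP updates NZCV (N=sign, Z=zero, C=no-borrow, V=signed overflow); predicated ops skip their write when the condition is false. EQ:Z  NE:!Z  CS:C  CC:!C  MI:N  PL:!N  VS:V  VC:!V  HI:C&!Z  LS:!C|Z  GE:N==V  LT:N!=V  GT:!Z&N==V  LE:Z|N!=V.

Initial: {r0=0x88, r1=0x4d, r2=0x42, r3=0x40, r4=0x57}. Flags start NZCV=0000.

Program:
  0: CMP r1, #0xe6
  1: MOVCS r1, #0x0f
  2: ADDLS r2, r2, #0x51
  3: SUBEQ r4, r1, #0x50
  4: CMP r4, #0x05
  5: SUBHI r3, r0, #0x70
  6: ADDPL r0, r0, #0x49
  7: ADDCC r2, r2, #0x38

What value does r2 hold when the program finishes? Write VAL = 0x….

VAL = 0x93

[0] flags=0000 → (cmp)
[1] flags=0000 CS?F → skip
[2] flags=0000 LS?T → r2=0x93
[3] flags=0000 EQ?F → skip
[4] flags=0010 → (cmp)
[5] flags=0010 HI?T → r3=0x18
[6] flags=0010 PL?T → r0=0xd1
[7] flags=0010 CC?F → skip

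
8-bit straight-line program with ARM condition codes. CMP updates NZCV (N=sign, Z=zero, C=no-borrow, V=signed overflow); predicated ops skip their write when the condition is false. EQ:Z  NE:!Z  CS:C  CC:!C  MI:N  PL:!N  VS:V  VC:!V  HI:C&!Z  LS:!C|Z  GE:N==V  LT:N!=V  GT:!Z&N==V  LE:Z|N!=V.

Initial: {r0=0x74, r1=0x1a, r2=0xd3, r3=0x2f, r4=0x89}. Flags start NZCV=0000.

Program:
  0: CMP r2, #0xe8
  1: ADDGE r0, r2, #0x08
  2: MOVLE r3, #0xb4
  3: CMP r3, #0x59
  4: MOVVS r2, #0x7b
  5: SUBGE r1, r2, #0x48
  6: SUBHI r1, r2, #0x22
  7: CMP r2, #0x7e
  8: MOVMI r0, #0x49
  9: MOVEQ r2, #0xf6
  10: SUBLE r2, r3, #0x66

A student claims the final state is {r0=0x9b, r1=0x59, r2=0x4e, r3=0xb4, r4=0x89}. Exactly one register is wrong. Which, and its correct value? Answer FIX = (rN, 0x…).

FIX = (r0, 0x49)

0: ✓ CMP  NZCV=1000
1: · ADDGE
2: ✓ MOVLE  r3←0xb4
3: ✓ CMP  NZCV=0011
4: ✓ MOVVS  r2←0x7b
5: · SUBGE
6: ✓ SUBHI  r1←0x59
7: ✓ CMP  NZCV=1000
8: ✓ MOVMI  r0←0x49
9: · MOVEQ
10: ✓ SUBLE  r2←0x4e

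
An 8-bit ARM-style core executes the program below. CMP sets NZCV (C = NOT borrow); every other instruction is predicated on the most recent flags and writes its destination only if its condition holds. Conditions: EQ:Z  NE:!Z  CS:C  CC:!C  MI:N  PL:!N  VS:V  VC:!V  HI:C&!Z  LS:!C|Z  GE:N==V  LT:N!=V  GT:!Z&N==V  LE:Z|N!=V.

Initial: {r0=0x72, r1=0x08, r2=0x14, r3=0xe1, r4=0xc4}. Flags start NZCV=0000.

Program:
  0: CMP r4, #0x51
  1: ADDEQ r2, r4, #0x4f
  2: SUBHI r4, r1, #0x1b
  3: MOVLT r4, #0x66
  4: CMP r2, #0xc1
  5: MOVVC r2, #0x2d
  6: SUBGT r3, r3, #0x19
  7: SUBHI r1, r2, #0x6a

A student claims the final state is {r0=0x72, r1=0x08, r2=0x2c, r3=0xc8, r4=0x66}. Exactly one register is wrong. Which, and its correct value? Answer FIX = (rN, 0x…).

0: ✓ CMP  NZCV=0011
1: · ADDEQ
2: ✓ SUBHI  r4←0xed
3: ✓ MOVLT  r4←0x66
4: ✓ CMP  NZCV=0000
5: ✓ MOVVC  r2←0x2d
6: ✓ SUBGT  r3←0xc8
7: · SUBHI

FIX = (r2, 0x2d)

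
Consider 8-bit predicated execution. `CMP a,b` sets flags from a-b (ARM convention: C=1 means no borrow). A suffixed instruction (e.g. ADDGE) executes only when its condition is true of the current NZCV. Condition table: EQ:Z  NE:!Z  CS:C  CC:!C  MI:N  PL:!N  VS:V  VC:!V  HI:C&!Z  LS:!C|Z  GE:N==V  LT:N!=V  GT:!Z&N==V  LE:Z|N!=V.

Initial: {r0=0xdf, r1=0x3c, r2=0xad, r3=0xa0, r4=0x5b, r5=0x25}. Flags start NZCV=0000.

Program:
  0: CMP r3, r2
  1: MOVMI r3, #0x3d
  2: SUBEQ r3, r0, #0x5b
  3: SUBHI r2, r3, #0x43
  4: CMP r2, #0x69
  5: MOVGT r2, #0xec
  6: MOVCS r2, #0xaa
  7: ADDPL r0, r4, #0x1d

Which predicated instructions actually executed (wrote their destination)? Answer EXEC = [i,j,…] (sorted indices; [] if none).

0: ✓ CMP  NZCV=1000
1: ✓ MOVMI  r3←0x3d
2: · SUBEQ
3: · SUBHI
4: ✓ CMP  NZCV=0011
5: · MOVGT
6: ✓ MOVCS  r2←0xaa
7: ✓ ADDPL  r0←0x78

EXEC = [1,6,7]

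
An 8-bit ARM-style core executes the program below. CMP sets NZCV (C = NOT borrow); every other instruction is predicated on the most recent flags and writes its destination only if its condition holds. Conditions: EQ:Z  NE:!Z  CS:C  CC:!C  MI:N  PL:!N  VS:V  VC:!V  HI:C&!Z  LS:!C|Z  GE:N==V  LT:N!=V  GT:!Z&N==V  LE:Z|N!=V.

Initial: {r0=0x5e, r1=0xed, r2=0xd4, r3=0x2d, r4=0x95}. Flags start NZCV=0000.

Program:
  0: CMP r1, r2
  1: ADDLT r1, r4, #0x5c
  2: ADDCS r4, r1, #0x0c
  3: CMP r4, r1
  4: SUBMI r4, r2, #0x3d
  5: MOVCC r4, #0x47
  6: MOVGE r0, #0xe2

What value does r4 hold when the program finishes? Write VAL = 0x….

0: ✓ CMP  NZCV=0010
1: · ADDLT
2: ✓ ADDCS  r4←0xf9
3: ✓ CMP  NZCV=0010
4: · SUBMI
5: · MOVCC
6: ✓ MOVGE  r0←0xe2

VAL = 0xf9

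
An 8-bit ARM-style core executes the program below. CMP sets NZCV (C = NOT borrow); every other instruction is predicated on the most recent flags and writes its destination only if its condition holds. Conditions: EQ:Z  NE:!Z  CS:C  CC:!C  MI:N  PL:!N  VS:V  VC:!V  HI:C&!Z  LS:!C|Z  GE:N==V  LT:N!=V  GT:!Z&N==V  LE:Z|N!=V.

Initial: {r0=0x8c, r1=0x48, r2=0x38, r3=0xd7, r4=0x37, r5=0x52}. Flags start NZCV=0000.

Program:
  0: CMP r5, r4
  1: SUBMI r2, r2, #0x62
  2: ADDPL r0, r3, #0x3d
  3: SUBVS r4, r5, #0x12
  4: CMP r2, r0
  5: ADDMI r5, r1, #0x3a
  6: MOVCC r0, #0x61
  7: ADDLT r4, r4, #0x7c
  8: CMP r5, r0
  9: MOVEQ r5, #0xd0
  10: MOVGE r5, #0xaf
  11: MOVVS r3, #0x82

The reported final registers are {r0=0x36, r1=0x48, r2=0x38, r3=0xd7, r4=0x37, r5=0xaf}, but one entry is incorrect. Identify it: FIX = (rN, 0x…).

[0] flags=0010 → (cmp)
[1] flags=0010 MI?F → skip
[2] flags=0010 PL?T → r0=0x14
[3] flags=0010 VS?F → skip
[4] flags=0010 → (cmp)
[5] flags=0010 MI?F → skip
[6] flags=0010 CC?F → skip
[7] flags=0010 LT?F → skip
[8] flags=0010 → (cmp)
[9] flags=0010 EQ?F → skip
[10] flags=0010 GE?T → r5=0xaf
[11] flags=0010 VS?F → skip

FIX = (r0, 0x14)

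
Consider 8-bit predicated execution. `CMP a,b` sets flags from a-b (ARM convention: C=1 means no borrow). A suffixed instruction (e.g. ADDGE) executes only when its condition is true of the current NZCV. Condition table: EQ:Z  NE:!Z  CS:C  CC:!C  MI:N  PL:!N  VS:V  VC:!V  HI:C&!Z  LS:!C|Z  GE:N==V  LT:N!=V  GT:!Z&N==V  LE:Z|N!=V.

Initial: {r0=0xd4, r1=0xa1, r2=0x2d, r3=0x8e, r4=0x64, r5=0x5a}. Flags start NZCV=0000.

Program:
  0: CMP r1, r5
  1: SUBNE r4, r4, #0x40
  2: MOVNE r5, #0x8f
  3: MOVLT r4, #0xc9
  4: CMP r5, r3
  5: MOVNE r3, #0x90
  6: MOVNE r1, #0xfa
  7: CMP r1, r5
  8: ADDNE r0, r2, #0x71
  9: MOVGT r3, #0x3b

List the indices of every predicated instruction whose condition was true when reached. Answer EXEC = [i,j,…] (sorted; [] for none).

EXEC = [1,2,3,5,6,8,9]

[0] flags=0011 → (cmp)
[1] flags=0011 NE?T → r4=0x24
[2] flags=0011 NE?T → r5=0x8f
[3] flags=0011 LT?T → r4=0xc9
[4] flags=0010 → (cmp)
[5] flags=0010 NE?T → r3=0x90
[6] flags=0010 NE?T → r1=0xfa
[7] flags=0010 → (cmp)
[8] flags=0010 NE?T → r0=0x9e
[9] flags=0010 GT?T → r3=0x3b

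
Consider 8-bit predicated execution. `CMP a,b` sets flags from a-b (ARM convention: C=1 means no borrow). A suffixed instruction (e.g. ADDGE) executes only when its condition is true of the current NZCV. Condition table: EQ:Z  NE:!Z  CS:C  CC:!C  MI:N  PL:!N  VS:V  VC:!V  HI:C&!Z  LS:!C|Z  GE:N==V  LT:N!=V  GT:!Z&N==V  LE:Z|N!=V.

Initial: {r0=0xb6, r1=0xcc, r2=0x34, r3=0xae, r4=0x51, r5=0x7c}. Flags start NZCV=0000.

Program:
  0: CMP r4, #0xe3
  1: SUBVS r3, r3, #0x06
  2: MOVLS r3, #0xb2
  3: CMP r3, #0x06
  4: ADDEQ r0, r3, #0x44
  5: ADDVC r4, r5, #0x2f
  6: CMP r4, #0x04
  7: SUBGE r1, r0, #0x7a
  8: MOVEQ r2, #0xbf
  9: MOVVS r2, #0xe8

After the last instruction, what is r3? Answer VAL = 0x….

0: ✓ CMP  NZCV=0000
1: · SUBVS
2: ✓ MOVLS  r3←0xb2
3: ✓ CMP  NZCV=1010
4: · ADDEQ
5: ✓ ADDVC  r4←0xab
6: ✓ CMP  NZCV=1010
7: · SUBGE
8: · MOVEQ
9: · MOVVS

VAL = 0xb2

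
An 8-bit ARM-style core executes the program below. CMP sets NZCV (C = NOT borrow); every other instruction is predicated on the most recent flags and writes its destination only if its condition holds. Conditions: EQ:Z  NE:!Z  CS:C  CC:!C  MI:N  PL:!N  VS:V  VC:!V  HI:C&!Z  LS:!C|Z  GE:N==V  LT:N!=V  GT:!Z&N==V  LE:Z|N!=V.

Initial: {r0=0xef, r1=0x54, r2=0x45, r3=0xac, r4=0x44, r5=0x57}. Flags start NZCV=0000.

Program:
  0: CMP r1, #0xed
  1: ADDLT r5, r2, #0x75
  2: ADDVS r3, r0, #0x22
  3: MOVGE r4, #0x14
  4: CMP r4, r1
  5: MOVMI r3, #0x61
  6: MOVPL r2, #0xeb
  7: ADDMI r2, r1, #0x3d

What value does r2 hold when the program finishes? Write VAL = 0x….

VAL = 0x91

0: ✓ CMP  NZCV=0000
1: · ADDLT
2: · ADDVS
3: ✓ MOVGE  r4←0x14
4: ✓ CMP  NZCV=1000
5: ✓ MOVMI  r3←0x61
6: · MOVPL
7: ✓ ADDMI  r2←0x91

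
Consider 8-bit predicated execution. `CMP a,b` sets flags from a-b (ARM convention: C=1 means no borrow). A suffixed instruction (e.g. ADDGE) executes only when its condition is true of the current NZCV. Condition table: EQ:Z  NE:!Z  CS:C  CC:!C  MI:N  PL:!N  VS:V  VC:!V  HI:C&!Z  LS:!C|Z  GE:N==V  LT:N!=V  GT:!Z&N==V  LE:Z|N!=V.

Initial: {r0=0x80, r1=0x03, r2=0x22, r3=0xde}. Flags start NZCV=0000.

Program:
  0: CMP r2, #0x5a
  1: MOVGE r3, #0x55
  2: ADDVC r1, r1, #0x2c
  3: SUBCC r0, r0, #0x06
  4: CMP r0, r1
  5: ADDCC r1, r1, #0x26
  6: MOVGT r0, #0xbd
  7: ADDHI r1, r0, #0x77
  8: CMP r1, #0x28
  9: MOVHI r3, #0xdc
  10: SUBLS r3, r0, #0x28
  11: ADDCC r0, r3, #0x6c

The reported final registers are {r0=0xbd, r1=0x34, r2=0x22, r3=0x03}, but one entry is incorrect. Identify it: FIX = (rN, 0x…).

[0] flags=1000 → (cmp)
[1] flags=1000 GE?F → skip
[2] flags=1000 VC?T → r1=0x2f
[3] flags=1000 CC?T → r0=0x7a
[4] flags=0010 → (cmp)
[5] flags=0010 CC?F → skip
[6] flags=0010 GT?T → r0=0xbd
[7] flags=0010 HI?T → r1=0x34
[8] flags=0010 → (cmp)
[9] flags=0010 HI?T → r3=0xdc
[10] flags=0010 LS?F → skip
[11] flags=0010 CC?F → skip

FIX = (r3, 0xdc)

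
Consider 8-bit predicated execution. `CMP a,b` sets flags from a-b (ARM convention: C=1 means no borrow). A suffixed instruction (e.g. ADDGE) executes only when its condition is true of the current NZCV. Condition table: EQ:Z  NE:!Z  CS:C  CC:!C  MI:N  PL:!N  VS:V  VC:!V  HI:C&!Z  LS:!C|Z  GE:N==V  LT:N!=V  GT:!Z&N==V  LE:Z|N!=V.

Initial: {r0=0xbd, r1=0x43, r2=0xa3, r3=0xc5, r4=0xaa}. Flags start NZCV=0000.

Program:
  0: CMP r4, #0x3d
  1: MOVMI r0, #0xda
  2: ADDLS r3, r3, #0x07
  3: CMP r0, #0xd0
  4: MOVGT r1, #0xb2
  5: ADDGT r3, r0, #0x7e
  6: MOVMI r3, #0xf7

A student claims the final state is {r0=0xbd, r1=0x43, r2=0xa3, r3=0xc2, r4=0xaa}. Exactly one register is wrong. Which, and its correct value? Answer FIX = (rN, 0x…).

[0] flags=0011 → (cmp)
[1] flags=0011 MI?F → skip
[2] flags=0011 LS?F → skip
[3] flags=1000 → (cmp)
[4] flags=1000 GT?F → skip
[5] flags=1000 GT?F → skip
[6] flags=1000 MI?T → r3=0xf7

FIX = (r3, 0xf7)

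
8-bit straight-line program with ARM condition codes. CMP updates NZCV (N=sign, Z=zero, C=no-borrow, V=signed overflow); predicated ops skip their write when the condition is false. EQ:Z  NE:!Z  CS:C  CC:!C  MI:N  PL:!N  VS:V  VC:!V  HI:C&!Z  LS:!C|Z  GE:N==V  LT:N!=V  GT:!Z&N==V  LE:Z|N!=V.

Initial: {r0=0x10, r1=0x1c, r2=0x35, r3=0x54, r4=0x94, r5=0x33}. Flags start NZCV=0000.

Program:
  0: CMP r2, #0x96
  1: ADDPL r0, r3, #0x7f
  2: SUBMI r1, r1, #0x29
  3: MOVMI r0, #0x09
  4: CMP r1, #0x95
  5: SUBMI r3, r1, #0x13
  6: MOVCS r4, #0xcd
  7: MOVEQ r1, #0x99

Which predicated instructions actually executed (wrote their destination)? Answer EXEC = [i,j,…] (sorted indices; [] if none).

EXEC = [2,3,6]

0: ✓ CMP  NZCV=1001
1: · ADDPL
2: ✓ SUBMI  r1←0xf3
3: ✓ MOVMI  r0←0x09
4: ✓ CMP  NZCV=0010
5: · SUBMI
6: ✓ MOVCS  r4←0xcd
7: · MOVEQ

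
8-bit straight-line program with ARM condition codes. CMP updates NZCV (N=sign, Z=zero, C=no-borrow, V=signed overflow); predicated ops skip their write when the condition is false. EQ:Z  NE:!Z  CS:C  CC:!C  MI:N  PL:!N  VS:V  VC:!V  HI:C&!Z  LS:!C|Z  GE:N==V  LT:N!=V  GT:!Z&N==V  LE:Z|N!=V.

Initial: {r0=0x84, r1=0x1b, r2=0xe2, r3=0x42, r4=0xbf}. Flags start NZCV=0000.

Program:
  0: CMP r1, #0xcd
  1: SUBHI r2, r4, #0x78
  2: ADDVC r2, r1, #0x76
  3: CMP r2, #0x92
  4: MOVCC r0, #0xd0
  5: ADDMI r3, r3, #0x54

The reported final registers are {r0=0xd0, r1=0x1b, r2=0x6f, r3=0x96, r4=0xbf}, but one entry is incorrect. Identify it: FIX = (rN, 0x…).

[0] flags=0000 → (cmp)
[1] flags=0000 HI?F → skip
[2] flags=0000 VC?T → r2=0x91
[3] flags=1000 → (cmp)
[4] flags=1000 CC?T → r0=0xd0
[5] flags=1000 MI?T → r3=0x96

FIX = (r2, 0x91)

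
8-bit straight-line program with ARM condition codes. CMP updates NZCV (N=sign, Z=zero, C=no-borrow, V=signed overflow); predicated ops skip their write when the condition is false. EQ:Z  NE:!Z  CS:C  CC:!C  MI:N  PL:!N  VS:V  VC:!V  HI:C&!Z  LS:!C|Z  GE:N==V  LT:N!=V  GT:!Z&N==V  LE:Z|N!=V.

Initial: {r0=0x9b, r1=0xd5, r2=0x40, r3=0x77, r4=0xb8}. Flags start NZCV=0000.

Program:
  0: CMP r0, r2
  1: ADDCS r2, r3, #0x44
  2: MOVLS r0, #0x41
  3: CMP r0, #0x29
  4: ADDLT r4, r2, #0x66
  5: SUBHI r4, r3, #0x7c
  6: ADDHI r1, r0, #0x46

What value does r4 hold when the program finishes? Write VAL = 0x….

VAL = 0xfb

[0] flags=0011 → (cmp)
[1] flags=0011 CS?T → r2=0xbb
[2] flags=0011 LS?F → skip
[3] flags=0011 → (cmp)
[4] flags=0011 LT?T → r4=0x21
[5] flags=0011 HI?T → r4=0xfb
[6] flags=0011 HI?T → r1=0xe1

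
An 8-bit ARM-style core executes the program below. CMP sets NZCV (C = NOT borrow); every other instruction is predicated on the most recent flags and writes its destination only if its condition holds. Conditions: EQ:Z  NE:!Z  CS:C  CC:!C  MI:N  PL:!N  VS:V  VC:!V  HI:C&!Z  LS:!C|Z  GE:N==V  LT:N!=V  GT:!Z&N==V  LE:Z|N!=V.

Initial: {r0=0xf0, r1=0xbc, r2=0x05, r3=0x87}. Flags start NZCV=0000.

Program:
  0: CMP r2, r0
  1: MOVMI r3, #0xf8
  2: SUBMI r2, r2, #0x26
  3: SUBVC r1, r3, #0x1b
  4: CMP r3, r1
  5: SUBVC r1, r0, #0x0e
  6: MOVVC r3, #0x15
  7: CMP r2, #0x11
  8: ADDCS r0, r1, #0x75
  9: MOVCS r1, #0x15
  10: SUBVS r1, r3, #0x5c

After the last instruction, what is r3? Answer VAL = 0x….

VAL = 0x87

0: ✓ CMP  NZCV=0000
1: · MOVMI
2: · SUBMI
3: ✓ SUBVC  r1←0x6c
4: ✓ CMP  NZCV=0011
5: · SUBVC
6: · MOVVC
7: ✓ CMP  NZCV=1000
8: · ADDCS
9: · MOVCS
10: · SUBVS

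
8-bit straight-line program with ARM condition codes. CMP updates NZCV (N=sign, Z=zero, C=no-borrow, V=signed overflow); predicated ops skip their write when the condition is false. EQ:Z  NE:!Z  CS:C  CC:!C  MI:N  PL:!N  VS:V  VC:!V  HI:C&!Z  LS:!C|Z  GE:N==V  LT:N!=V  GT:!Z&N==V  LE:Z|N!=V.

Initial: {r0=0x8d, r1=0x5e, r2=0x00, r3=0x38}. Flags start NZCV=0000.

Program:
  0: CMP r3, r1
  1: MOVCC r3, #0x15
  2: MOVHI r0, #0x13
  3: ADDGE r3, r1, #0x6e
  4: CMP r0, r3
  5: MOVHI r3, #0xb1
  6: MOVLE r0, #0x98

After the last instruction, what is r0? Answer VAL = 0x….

[0] flags=1000 → (cmp)
[1] flags=1000 CC?T → r3=0x15
[2] flags=1000 HI?F → skip
[3] flags=1000 GE?F → skip
[4] flags=0011 → (cmp)
[5] flags=0011 HI?T → r3=0xb1
[6] flags=0011 LE?T → r0=0x98

VAL = 0x98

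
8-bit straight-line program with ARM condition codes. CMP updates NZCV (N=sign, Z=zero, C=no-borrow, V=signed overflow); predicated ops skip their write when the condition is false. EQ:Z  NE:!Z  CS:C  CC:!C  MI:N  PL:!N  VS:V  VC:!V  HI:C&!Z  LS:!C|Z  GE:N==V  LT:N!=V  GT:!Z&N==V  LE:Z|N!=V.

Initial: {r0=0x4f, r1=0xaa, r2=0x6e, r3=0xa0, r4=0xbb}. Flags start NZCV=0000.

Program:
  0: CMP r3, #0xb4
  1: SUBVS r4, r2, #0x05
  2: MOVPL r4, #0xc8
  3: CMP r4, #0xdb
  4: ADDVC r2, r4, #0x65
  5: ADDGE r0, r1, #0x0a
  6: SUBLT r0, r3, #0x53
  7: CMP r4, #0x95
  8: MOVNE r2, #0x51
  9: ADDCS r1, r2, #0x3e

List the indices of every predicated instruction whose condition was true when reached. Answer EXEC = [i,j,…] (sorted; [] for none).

EXEC = [4,6,8,9]

0: ✓ CMP  NZCV=1000
1: · SUBVS
2: · MOVPL
3: ✓ CMP  NZCV=1000
4: ✓ ADDVC  r2←0x20
5: · ADDGE
6: ✓ SUBLT  r0←0x4d
7: ✓ CMP  NZCV=0010
8: ✓ MOVNE  r2←0x51
9: ✓ ADDCS  r1←0x8f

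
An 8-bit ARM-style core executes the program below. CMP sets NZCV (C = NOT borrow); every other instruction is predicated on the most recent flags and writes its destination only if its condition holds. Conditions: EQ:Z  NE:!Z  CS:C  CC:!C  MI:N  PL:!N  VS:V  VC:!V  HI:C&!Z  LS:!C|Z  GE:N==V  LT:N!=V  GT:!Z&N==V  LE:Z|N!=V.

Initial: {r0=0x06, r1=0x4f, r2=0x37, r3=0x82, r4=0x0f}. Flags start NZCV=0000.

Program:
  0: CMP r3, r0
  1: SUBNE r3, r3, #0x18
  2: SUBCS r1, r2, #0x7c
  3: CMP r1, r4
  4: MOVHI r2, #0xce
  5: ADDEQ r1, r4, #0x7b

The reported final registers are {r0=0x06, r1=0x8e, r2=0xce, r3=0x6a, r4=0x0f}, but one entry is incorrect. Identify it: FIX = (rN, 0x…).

0: ✓ CMP  NZCV=0011
1: ✓ SUBNE  r3←0x6a
2: ✓ SUBCS  r1←0xbb
3: ✓ CMP  NZCV=1010
4: ✓ MOVHI  r2←0xce
5: · ADDEQ

FIX = (r1, 0xbb)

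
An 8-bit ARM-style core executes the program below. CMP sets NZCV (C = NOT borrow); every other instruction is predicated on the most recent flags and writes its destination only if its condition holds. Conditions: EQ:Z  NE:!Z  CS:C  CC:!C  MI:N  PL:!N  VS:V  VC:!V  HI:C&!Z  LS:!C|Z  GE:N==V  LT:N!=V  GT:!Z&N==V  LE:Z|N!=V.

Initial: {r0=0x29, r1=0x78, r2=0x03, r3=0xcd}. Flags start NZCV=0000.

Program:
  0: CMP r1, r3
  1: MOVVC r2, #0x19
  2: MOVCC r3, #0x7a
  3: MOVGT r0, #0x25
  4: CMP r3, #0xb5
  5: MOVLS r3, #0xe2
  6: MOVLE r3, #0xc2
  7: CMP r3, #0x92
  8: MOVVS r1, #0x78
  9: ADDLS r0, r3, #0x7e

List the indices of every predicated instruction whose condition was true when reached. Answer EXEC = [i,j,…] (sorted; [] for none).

0: ✓ CMP  NZCV=1001
1: · MOVVC
2: ✓ MOVCC  r3←0x7a
3: ✓ MOVGT  r0←0x25
4: ✓ CMP  NZCV=1001
5: ✓ MOVLS  r3←0xe2
6: · MOVLE
7: ✓ CMP  NZCV=0010
8: · MOVVS
9: · ADDLS

EXEC = [2,3,5]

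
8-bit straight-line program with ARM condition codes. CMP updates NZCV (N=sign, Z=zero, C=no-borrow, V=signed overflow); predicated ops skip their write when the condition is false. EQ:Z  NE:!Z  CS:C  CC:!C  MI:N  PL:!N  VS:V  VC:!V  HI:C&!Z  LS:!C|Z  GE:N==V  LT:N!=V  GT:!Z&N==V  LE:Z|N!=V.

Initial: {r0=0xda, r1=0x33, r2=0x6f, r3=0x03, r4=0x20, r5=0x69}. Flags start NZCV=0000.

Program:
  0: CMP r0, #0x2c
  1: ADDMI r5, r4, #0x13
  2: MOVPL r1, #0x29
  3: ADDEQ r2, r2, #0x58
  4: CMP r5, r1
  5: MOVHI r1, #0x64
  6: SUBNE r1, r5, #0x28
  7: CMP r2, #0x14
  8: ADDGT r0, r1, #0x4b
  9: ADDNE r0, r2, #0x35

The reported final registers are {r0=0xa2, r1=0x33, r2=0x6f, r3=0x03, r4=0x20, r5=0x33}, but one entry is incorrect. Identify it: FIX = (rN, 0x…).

FIX = (r0, 0xa4)

0: ✓ CMP  NZCV=1010
1: ✓ ADDMI  r5←0x33
2: · MOVPL
3: · ADDEQ
4: ✓ CMP  NZCV=0110
5: · MOVHI
6: · SUBNE
7: ✓ CMP  NZCV=0010
8: ✓ ADDGT  r0←0x7e
9: ✓ ADDNE  r0←0xa4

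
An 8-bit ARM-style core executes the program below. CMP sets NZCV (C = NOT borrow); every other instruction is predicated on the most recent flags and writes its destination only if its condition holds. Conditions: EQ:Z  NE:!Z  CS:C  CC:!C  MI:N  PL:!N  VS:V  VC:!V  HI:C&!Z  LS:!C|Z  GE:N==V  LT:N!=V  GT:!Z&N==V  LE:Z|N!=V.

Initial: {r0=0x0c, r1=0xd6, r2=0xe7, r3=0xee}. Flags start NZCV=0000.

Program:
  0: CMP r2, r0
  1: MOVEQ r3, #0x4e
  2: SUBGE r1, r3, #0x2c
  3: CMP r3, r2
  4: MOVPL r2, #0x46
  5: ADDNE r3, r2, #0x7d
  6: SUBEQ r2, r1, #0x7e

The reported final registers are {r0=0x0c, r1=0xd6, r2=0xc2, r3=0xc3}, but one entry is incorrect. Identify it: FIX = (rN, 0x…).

FIX = (r2, 0x46)

[0] flags=1010 → (cmp)
[1] flags=1010 EQ?F → skip
[2] flags=1010 GE?F → skip
[3] flags=0010 → (cmp)
[4] flags=0010 PL?T → r2=0x46
[5] flags=0010 NE?T → r3=0xc3
[6] flags=0010 EQ?F → skip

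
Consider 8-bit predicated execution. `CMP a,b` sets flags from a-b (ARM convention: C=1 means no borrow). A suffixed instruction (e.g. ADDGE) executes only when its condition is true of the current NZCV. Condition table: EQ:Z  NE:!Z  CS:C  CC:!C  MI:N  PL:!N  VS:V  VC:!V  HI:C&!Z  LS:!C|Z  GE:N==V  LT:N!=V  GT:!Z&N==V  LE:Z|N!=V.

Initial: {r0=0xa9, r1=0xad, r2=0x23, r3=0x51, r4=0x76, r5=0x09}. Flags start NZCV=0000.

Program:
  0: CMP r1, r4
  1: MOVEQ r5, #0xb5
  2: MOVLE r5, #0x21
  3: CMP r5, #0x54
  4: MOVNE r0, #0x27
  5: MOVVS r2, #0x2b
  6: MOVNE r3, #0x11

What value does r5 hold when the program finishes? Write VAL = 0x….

VAL = 0x21

0: ✓ CMP  NZCV=0011
1: · MOVEQ
2: ✓ MOVLE  r5←0x21
3: ✓ CMP  NZCV=1000
4: ✓ MOVNE  r0←0x27
5: · MOVVS
6: ✓ MOVNE  r3←0x11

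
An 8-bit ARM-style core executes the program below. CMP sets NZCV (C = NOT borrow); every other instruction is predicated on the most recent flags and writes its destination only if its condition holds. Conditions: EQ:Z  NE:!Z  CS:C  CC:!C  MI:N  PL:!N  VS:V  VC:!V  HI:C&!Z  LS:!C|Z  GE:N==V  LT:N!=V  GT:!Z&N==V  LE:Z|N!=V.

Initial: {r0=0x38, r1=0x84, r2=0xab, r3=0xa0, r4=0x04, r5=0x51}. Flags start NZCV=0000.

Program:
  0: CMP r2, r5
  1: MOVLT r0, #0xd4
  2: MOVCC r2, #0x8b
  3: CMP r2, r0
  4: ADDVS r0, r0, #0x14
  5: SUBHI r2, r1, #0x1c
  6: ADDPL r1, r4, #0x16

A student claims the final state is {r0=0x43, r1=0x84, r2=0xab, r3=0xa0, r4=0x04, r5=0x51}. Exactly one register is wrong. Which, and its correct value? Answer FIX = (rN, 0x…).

0: ✓ CMP  NZCV=0011
1: ✓ MOVLT  r0←0xd4
2: · MOVCC
3: ✓ CMP  NZCV=1000
4: · ADDVS
5: · SUBHI
6: · ADDPL

FIX = (r0, 0xd4)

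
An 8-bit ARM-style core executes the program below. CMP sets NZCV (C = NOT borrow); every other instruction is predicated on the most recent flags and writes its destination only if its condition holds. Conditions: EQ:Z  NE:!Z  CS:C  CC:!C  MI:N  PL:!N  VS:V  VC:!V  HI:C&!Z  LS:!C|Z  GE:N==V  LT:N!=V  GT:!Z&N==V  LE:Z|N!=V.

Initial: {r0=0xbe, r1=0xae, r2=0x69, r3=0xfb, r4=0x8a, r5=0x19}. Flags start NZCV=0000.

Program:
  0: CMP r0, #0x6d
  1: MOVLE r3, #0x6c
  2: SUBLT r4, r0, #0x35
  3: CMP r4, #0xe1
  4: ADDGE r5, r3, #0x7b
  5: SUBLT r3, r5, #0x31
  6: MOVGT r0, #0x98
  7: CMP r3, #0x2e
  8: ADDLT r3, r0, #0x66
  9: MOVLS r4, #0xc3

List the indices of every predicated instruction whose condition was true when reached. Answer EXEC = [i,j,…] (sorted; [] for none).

[0] flags=0011 → (cmp)
[1] flags=0011 LE?T → r3=0x6c
[2] flags=0011 LT?T → r4=0x89
[3] flags=1000 → (cmp)
[4] flags=1000 GE?F → skip
[5] flags=1000 LT?T → r3=0xe8
[6] flags=1000 GT?F → skip
[7] flags=1010 → (cmp)
[8] flags=1010 LT?T → r3=0x24
[9] flags=1010 LS?F → skip

EXEC = [1,2,5,8]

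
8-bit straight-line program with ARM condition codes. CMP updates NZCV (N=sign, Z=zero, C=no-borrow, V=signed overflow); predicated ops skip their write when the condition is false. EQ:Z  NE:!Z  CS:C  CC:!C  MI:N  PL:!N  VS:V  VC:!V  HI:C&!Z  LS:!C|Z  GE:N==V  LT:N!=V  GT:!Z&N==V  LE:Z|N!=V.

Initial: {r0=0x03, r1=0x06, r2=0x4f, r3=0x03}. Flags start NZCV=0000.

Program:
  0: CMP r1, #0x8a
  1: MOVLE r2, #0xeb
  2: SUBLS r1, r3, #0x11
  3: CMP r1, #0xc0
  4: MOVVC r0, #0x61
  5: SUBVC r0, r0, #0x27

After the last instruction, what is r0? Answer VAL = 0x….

[0] flags=0000 → (cmp)
[1] flags=0000 LE?F → skip
[2] flags=0000 LS?T → r1=0xf2
[3] flags=0010 → (cmp)
[4] flags=0010 VC?T → r0=0x61
[5] flags=0010 VC?T → r0=0x3a

VAL = 0x3a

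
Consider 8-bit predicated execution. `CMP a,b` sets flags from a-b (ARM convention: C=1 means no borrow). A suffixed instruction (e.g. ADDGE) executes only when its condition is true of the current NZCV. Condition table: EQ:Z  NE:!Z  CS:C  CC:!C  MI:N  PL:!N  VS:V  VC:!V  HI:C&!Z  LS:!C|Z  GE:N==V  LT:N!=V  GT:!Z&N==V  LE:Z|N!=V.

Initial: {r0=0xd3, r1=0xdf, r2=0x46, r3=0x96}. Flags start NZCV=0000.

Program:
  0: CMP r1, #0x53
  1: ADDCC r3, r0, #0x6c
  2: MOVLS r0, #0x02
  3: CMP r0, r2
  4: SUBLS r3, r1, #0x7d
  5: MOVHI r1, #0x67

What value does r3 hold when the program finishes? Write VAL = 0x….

0: ✓ CMP  NZCV=1010
1: · ADDCC
2: · MOVLS
3: ✓ CMP  NZCV=1010
4: · SUBLS
5: ✓ MOVHI  r1←0x67

VAL = 0x96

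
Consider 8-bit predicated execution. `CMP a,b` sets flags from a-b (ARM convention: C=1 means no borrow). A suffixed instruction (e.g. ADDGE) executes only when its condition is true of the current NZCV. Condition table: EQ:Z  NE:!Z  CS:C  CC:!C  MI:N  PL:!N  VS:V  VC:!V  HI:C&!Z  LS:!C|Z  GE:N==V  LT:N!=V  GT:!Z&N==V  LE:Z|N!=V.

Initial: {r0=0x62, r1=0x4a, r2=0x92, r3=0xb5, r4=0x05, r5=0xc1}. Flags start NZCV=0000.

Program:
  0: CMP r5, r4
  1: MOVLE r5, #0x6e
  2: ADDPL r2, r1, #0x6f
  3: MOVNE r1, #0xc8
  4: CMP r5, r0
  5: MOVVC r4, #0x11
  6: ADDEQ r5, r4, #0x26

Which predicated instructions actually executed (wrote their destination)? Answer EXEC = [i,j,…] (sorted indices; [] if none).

EXEC = [1,3,5]

0: ✓ CMP  NZCV=1010
1: ✓ MOVLE  r5←0x6e
2: · ADDPL
3: ✓ MOVNE  r1←0xc8
4: ✓ CMP  NZCV=0010
5: ✓ MOVVC  r4←0x11
6: · ADDEQ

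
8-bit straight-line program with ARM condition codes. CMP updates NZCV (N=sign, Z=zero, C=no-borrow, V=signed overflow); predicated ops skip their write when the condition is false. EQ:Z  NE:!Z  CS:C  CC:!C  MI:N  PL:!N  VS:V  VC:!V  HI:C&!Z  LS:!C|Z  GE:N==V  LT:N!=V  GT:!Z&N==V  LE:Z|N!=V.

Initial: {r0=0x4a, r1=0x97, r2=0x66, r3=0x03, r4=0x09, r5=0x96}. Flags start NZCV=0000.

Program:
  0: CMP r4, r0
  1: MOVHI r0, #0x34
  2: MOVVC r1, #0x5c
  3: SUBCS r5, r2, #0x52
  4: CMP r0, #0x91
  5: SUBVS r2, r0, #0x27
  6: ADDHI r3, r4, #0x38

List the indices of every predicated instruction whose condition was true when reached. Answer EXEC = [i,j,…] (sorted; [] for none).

[0] flags=1000 → (cmp)
[1] flags=1000 HI?F → skip
[2] flags=1000 VC?T → r1=0x5c
[3] flags=1000 CS?F → skip
[4] flags=1001 → (cmp)
[5] flags=1001 VS?T → r2=0x23
[6] flags=1001 HI?F → skip

EXEC = [2,5]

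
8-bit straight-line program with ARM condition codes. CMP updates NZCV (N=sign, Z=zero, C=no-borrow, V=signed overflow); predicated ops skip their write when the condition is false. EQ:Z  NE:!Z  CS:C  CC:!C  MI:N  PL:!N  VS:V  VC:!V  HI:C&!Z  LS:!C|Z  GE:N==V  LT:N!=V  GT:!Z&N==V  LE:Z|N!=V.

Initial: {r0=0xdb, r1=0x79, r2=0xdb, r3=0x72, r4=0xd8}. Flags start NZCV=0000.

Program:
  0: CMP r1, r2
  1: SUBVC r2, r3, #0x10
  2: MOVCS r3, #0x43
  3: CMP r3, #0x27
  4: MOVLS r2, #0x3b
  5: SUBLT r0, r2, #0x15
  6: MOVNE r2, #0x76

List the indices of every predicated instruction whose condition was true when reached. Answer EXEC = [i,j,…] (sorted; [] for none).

EXEC = [6]

[0] flags=1001 → (cmp)
[1] flags=1001 VC?F → skip
[2] flags=1001 CS?F → skip
[3] flags=0010 → (cmp)
[4] flags=0010 LS?F → skip
[5] flags=0010 LT?F → skip
[6] flags=0010 NE?T → r2=0x76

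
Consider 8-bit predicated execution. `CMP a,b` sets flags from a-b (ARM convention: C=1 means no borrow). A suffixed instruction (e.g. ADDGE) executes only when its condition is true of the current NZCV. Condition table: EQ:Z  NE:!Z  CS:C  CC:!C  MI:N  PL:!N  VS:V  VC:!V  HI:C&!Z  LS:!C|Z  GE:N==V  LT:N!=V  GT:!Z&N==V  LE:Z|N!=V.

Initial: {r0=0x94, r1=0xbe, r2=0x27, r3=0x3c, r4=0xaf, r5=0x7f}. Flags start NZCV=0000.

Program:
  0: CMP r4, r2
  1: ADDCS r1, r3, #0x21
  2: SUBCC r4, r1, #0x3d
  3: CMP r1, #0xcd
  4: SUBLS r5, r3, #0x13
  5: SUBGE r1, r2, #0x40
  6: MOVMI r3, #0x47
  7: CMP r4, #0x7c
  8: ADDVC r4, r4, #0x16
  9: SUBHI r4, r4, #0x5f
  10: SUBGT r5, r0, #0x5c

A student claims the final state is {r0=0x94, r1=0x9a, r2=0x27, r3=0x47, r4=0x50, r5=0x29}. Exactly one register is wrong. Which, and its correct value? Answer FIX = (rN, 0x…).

[0] flags=1010 → (cmp)
[1] flags=1010 CS?T → r1=0x5d
[2] flags=1010 CC?F → skip
[3] flags=1001 → (cmp)
[4] flags=1001 LS?T → r5=0x29
[5] flags=1001 GE?T → r1=0xe7
[6] flags=1001 MI?T → r3=0x47
[7] flags=0011 → (cmp)
[8] flags=0011 VC?F → skip
[9] flags=0011 HI?T → r4=0x50
[10] flags=0011 GT?F → skip

FIX = (r1, 0xe7)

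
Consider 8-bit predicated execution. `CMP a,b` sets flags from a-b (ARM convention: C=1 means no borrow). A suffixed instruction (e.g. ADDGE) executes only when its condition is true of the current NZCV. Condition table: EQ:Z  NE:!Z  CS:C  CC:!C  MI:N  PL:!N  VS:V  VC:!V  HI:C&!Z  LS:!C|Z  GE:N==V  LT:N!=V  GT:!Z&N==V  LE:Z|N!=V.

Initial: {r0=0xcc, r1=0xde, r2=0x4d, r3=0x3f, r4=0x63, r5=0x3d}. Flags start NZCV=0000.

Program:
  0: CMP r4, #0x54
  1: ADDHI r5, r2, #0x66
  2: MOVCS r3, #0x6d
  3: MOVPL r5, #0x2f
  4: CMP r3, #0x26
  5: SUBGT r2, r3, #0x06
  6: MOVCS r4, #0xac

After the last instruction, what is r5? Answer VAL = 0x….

0: ✓ CMP  NZCV=0010
1: ✓ ADDHI  r5←0xb3
2: ✓ MOVCS  r3←0x6d
3: ✓ MOVPL  r5←0x2f
4: ✓ CMP  NZCV=0010
5: ✓ SUBGT  r2←0x67
6: ✓ MOVCS  r4←0xac

VAL = 0x2f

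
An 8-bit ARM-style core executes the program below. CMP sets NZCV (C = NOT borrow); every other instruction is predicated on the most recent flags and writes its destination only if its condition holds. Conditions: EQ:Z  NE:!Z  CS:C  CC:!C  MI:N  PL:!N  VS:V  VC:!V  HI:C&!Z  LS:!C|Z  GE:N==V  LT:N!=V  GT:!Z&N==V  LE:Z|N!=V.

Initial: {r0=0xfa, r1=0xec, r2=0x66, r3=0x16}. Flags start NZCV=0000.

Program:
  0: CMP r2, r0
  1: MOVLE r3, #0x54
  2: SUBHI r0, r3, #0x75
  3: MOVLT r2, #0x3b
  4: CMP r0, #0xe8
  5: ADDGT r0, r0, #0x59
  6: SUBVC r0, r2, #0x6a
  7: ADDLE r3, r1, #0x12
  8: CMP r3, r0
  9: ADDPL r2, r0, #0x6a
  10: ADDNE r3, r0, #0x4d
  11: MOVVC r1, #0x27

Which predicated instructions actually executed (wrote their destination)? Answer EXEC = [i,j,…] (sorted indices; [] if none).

EXEC = [5,6,9,10,11]

[0] flags=0000 → (cmp)
[1] flags=0000 LE?F → skip
[2] flags=0000 HI?F → skip
[3] flags=0000 LT?F → skip
[4] flags=0010 → (cmp)
[5] flags=0010 GT?T → r0=0x53
[6] flags=0010 VC?T → r0=0xfc
[7] flags=0010 LE?F → skip
[8] flags=0000 → (cmp)
[9] flags=0000 PL?T → r2=0x66
[10] flags=0000 NE?T → r3=0x49
[11] flags=0000 VC?T → r1=0x27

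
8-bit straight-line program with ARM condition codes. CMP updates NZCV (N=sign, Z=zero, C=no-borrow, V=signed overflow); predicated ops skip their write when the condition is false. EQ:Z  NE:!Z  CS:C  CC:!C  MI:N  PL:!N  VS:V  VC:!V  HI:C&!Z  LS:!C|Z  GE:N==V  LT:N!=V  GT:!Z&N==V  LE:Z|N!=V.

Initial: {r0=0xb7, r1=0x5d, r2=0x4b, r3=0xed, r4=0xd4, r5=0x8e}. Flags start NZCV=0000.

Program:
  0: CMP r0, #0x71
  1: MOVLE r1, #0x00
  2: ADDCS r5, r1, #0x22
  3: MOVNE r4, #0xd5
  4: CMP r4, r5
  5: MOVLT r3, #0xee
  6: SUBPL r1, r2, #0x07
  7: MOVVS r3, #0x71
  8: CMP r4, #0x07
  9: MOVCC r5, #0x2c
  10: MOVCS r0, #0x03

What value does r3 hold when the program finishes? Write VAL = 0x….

VAL = 0xee

0: ✓ CMP  NZCV=0011
1: ✓ MOVLE  r1←0x00
2: ✓ ADDCS  r5←0x22
3: ✓ MOVNE  r4←0xd5
4: ✓ CMP  NZCV=1010
5: ✓ MOVLT  r3←0xee
6: · SUBPL
7: · MOVVS
8: ✓ CMP  NZCV=1010
9: · MOVCC
10: ✓ MOVCS  r0←0x03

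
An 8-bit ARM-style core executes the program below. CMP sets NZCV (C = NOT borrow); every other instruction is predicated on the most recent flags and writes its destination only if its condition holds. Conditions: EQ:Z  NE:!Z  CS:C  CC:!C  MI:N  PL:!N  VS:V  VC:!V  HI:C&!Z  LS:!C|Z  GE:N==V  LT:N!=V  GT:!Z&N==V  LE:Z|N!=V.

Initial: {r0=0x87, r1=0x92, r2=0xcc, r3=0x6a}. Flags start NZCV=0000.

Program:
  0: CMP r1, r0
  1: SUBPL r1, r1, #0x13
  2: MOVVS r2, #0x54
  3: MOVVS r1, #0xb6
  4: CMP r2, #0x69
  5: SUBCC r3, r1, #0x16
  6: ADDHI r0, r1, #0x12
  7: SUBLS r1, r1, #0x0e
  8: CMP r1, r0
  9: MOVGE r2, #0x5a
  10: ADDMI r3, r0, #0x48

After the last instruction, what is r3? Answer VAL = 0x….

VAL = 0xd9

0: ✓ CMP  NZCV=0010
1: ✓ SUBPL  r1←0x7f
2: · MOVVS
3: · MOVVS
4: ✓ CMP  NZCV=0011
5: · SUBCC
6: ✓ ADDHI  r0←0x91
7: · SUBLS
8: ✓ CMP  NZCV=1001
9: ✓ MOVGE  r2←0x5a
10: ✓ ADDMI  r3←0xd9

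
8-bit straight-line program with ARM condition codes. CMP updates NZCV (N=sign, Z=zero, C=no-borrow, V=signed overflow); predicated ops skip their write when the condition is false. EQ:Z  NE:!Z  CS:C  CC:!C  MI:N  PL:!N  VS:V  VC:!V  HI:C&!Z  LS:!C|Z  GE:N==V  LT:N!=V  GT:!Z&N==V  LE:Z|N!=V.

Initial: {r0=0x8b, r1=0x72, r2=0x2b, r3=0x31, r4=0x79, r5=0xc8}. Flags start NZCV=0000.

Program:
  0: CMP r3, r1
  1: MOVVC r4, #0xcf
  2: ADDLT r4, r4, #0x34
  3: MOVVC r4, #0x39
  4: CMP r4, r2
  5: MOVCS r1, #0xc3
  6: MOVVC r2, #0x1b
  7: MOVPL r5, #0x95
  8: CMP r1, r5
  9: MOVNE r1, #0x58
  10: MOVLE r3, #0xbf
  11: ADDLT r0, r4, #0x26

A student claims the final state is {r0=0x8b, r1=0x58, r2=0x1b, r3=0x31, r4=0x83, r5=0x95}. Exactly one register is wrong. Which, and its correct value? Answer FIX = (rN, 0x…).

[0] flags=1000 → (cmp)
[1] flags=1000 VC?T → r4=0xcf
[2] flags=1000 LT?T → r4=0x03
[3] flags=1000 VC?T → r4=0x39
[4] flags=0010 → (cmp)
[5] flags=0010 CS?T → r1=0xc3
[6] flags=0010 VC?T → r2=0x1b
[7] flags=0010 PL?T → r5=0x95
[8] flags=0010 → (cmp)
[9] flags=0010 NE?T → r1=0x58
[10] flags=0010 LE?F → skip
[11] flags=0010 LT?F → skip

FIX = (r4, 0x39)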